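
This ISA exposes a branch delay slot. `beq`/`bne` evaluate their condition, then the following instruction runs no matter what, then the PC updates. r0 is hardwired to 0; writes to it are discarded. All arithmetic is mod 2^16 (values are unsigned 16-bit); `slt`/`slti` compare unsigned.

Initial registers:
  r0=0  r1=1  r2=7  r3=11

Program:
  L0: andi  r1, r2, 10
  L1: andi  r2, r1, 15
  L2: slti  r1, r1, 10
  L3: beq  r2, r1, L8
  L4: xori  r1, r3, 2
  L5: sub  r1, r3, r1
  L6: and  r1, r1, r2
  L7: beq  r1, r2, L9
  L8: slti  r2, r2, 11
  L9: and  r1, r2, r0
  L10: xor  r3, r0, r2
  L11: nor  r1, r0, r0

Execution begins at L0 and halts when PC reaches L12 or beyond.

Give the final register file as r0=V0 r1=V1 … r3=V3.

#0 andi  r1, r2, 10 ; 0/2/7/11
#1 andi  r2, r1, 15 ; 0/2/2/11
#2 slti  r1, r1, 10 ; 0/1/2/11
#3 beq  r2, r1, L8 ; 0/1/2/11 ; →fallthru
#4 xori  r1, r3, 2 ; 0/9/2/11
#5 sub  r1, r3, r1 ; 0/2/2/11
#6 and  r1, r1, r2 ; 0/2/2/11
#7 beq  r1, r2, L9 ; 0/2/2/11 ; →target
#8 slti  r2, r2, 11 ; 0/2/1/11
#9 and  r1, r2, r0 ; 0/0/1/11
#10 xor  r3, r0, r2 ; 0/0/1/1
#11 nor  r1, r0, r0 ; 0/65535/1/1

r0=0 r1=65535 r2=1 r3=1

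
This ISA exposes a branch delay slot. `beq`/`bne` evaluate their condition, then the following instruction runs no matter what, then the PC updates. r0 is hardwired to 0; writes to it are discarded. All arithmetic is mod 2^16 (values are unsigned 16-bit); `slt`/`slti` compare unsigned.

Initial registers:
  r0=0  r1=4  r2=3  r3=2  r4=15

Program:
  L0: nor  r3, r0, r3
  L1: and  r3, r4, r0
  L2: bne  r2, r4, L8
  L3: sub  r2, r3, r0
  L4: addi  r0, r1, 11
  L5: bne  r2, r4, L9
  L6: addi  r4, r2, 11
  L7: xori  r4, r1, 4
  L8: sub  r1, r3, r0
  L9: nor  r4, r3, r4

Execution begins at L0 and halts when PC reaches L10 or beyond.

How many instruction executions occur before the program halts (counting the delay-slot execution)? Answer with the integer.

  step pc=0: nor  r3, r0, r3  regs=(0,4,3,65533,15)
  step pc=1: and  r3, r4, r0  regs=(0,4,3,0,15)
  step pc=2: bne  r2, r4, L8  cond=T  regs=(0,4,3,0,15)
  step pc=3: sub  r2, r3, r0  regs=(0,4,0,0,15)
  step pc=8: sub  r1, r3, r0  regs=(0,0,0,0,15)
  step pc=9: nor  r4, r3, r4  regs=(0,0,0,0,65520)

6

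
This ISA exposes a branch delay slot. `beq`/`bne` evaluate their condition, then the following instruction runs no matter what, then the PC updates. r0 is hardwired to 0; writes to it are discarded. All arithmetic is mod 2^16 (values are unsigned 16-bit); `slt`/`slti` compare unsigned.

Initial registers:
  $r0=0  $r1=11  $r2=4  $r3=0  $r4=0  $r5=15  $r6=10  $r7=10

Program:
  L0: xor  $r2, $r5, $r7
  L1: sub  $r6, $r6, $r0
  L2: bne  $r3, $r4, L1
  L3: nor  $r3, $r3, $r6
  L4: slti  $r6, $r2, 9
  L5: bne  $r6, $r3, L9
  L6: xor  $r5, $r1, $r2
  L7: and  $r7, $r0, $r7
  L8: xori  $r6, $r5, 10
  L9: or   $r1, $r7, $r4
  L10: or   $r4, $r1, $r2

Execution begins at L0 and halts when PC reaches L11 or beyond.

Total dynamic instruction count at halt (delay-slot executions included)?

9

#0 xor  $r2, $r5, $r7 ; 0/11/5/0/0/15/10/10
#1 sub  $r6, $r6, $r0 ; 0/11/5/0/0/15/10/10
#2 bne  $r3, $r4, L1 ; 0/11/5/0/0/15/10/10 ; →fallthru
#3 nor  $r3, $r3, $r6 ; 0/11/5/65525/0/15/10/10
#4 slti  $r6, $r2, 9 ; 0/11/5/65525/0/15/1/10
#5 bne  $r6, $r3, L9 ; 0/11/5/65525/0/15/1/10 ; →target
#6 xor  $r5, $r1, $r2 ; 0/11/5/65525/0/14/1/10
#9 or   $r1, $r7, $r4 ; 0/10/5/65525/0/14/1/10
#10 or   $r4, $r1, $r2 ; 0/10/5/65525/15/14/1/10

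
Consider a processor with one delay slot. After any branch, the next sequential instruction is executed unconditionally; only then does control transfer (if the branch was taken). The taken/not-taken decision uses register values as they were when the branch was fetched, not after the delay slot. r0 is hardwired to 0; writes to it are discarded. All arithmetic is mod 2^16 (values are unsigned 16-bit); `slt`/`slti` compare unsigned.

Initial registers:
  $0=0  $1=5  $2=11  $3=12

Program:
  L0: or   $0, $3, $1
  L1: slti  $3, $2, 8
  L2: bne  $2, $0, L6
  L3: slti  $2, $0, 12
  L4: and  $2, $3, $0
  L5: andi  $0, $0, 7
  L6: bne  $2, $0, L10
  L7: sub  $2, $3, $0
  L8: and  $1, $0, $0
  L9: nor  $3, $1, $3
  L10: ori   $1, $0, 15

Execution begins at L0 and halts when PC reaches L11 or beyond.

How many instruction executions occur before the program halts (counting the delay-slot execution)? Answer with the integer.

  step pc=0: or   $0, $3, $1  regs=(0,5,11,12)
  step pc=1: slti  $3, $2, 8  regs=(0,5,11,0)
  step pc=2: bne  $2, $0, L6  cond=T  regs=(0,5,11,0)
  step pc=3: slti  $2, $0, 12  regs=(0,5,1,0)
  step pc=6: bne  $2, $0, L10  cond=T  regs=(0,5,1,0)
  step pc=7: sub  $2, $3, $0  regs=(0,5,0,0)
  step pc=10: ori   $1, $0, 15  regs=(0,15,0,0)

7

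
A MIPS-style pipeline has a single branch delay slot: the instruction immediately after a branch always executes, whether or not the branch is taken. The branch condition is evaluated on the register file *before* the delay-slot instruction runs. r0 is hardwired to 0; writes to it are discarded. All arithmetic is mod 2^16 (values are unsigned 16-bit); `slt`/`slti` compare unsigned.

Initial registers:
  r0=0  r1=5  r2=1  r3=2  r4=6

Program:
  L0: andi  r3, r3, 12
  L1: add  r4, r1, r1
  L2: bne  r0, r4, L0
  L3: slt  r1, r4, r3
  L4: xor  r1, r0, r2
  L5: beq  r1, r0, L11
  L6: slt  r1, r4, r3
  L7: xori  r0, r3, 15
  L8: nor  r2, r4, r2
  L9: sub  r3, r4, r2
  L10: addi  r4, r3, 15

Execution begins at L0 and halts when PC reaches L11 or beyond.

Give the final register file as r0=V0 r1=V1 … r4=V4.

r0=0 r1=0 r2=65534 r3=2 r4=17

  step pc=0: andi  r3, r3, 12  regs=(0,5,1,0,6)
  step pc=1: add  r4, r1, r1  regs=(0,5,1,0,10)
  step pc=2: bne  r0, r4, L0  cond=T  regs=(0,5,1,0,10)
  step pc=3: slt  r1, r4, r3  regs=(0,0,1,0,10)
  step pc=0: andi  r3, r3, 12  regs=(0,0,1,0,10)
  step pc=1: add  r4, r1, r1  regs=(0,0,1,0,0)
  step pc=2: bne  r0, r4, L0  cond=F  regs=(0,0,1,0,0)
  step pc=3: slt  r1, r4, r3  regs=(0,0,1,0,0)
  step pc=4: xor  r1, r0, r2  regs=(0,1,1,0,0)
  step pc=5: beq  r1, r0, L11  cond=F  regs=(0,1,1,0,0)
  step pc=6: slt  r1, r4, r3  regs=(0,0,1,0,0)
  step pc=7: xori  r0, r3, 15  regs=(0,0,1,0,0)
  step pc=8: nor  r2, r4, r2  regs=(0,0,65534,0,0)
  step pc=9: sub  r3, r4, r2  regs=(0,0,65534,2,0)
  step pc=10: addi  r4, r3, 15  regs=(0,0,65534,2,17)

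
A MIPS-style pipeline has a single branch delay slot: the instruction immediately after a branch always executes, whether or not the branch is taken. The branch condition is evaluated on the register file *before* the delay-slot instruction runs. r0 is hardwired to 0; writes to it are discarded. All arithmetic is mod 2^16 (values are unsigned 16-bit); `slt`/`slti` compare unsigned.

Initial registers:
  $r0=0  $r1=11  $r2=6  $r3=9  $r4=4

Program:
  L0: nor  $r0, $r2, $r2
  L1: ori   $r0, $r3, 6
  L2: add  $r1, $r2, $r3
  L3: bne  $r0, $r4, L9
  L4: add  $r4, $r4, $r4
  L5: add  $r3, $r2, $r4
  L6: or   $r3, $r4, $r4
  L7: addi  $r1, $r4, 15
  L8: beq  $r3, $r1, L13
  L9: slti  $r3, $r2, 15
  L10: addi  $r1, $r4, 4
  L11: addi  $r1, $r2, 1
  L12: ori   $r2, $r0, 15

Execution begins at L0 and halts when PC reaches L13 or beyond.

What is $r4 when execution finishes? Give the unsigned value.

8

#0 nor  $r0, $r2, $r2 ; 0/11/6/9/4
#1 ori   $r0, $r3, 6 ; 0/11/6/9/4
#2 add  $r1, $r2, $r3 ; 0/15/6/9/4
#3 bne  $r0, $r4, L9 ; 0/15/6/9/4 ; →target
#4 add  $r4, $r4, $r4 ; 0/15/6/9/8
#9 slti  $r3, $r2, 15 ; 0/15/6/1/8
#10 addi  $r1, $r4, 4 ; 0/12/6/1/8
#11 addi  $r1, $r2, 1 ; 0/7/6/1/8
#12 ori   $r2, $r0, 15 ; 0/7/15/1/8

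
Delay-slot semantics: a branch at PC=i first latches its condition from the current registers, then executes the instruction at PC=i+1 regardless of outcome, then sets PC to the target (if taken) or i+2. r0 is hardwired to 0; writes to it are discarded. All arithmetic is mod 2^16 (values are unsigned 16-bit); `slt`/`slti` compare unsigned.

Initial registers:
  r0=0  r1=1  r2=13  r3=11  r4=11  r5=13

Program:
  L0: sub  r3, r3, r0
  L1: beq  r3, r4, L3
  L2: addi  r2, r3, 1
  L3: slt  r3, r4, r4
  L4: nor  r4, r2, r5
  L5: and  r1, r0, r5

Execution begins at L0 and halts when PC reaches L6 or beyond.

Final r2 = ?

12

[0] sub  r3, r3, r0  →  {r0:0, r1:1, r2:13, r3:11, r4:11, r5:13}
[1] beq  r3, r4, L3  →  {r0:0, r1:1, r2:13, r3:11, r4:11, r5:13}  ⟨branch taken⟩
[2] addi  r2, r3, 1  →  {r0:0, r1:1, r2:12, r3:11, r4:11, r5:13}
[3] slt  r3, r4, r4  →  {r0:0, r1:1, r2:12, r3:0, r4:11, r5:13}
[4] nor  r4, r2, r5  →  {r0:0, r1:1, r2:12, r3:0, r4:65522, r5:13}
[5] and  r1, r0, r5  →  {r0:0, r1:0, r2:12, r3:0, r4:65522, r5:13}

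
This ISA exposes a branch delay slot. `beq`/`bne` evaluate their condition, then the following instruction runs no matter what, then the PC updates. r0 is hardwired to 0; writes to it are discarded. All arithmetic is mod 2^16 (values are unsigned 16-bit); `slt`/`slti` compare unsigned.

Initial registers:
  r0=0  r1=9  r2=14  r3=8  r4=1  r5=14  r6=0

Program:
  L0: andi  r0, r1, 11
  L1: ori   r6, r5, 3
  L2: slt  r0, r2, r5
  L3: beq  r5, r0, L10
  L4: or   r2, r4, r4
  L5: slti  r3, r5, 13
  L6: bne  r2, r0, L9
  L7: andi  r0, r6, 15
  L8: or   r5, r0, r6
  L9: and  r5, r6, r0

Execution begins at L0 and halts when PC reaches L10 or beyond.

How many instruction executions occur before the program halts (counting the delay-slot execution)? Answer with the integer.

  step pc=0: andi  r0, r1, 11  regs=(0,9,14,8,1,14,0)
  step pc=1: ori   r6, r5, 3  regs=(0,9,14,8,1,14,15)
  step pc=2: slt  r0, r2, r5  regs=(0,9,14,8,1,14,15)
  step pc=3: beq  r5, r0, L10  cond=F  regs=(0,9,14,8,1,14,15)
  step pc=4: or   r2, r4, r4  regs=(0,9,1,8,1,14,15)
  step pc=5: slti  r3, r5, 13  regs=(0,9,1,0,1,14,15)
  step pc=6: bne  r2, r0, L9  cond=T  regs=(0,9,1,0,1,14,15)
  step pc=7: andi  r0, r6, 15  regs=(0,9,1,0,1,14,15)
  step pc=9: and  r5, r6, r0  regs=(0,9,1,0,1,0,15)

9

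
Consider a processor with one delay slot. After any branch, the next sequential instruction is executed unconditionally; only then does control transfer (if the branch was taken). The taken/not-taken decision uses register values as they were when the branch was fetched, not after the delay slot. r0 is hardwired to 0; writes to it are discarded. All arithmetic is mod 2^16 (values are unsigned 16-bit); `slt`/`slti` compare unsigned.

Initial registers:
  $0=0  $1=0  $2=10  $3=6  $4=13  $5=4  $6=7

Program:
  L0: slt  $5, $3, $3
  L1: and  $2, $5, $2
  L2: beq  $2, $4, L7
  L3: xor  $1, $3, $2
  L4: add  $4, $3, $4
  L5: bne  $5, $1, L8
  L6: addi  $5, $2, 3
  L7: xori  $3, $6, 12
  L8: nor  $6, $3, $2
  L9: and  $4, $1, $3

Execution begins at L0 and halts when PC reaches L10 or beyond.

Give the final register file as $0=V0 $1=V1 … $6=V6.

#0 slt  $5, $3, $3 ; 0/0/10/6/13/0/7
#1 and  $2, $5, $2 ; 0/0/0/6/13/0/7
#2 beq  $2, $4, L7 ; 0/0/0/6/13/0/7 ; →fallthru
#3 xor  $1, $3, $2 ; 0/6/0/6/13/0/7
#4 add  $4, $3, $4 ; 0/6/0/6/19/0/7
#5 bne  $5, $1, L8 ; 0/6/0/6/19/0/7 ; →target
#6 addi  $5, $2, 3 ; 0/6/0/6/19/3/7
#8 nor  $6, $3, $2 ; 0/6/0/6/19/3/65529
#9 and  $4, $1, $3 ; 0/6/0/6/6/3/65529

$0=0 $1=6 $2=0 $3=6 $4=6 $5=3 $6=65529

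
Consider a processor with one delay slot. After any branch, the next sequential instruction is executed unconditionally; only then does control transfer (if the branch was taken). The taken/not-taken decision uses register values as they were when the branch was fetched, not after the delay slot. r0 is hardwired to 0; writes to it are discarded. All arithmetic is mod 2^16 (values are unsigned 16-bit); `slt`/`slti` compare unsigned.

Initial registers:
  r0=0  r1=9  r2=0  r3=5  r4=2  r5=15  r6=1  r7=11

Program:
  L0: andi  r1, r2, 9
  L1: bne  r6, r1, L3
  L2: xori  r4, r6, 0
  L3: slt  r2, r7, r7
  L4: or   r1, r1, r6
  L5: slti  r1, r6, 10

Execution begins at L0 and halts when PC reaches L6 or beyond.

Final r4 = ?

1

#0 andi  r1, r2, 9 ; 0/0/0/5/2/15/1/11
#1 bne  r6, r1, L3 ; 0/0/0/5/2/15/1/11 ; →target
#2 xori  r4, r6, 0 ; 0/0/0/5/1/15/1/11
#3 slt  r2, r7, r7 ; 0/0/0/5/1/15/1/11
#4 or   r1, r1, r6 ; 0/1/0/5/1/15/1/11
#5 slti  r1, r6, 10 ; 0/1/0/5/1/15/1/11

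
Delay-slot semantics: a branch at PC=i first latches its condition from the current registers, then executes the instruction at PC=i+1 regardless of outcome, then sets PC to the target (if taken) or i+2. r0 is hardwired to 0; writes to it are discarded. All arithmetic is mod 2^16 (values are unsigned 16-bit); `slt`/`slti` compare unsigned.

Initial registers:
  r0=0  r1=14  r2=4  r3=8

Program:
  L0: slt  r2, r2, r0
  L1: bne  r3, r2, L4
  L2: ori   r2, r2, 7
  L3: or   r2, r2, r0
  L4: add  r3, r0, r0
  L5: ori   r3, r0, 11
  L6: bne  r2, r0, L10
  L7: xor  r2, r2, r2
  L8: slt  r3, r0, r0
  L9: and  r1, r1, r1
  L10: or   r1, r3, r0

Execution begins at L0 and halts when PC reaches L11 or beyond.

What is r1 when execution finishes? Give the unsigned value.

[0] slt  r2, r2, r0  →  {r0:0, r1:14, r2:0, r3:8}
[1] bne  r3, r2, L4  →  {r0:0, r1:14, r2:0, r3:8}  ⟨branch taken⟩
[2] ori   r2, r2, 7  →  {r0:0, r1:14, r2:7, r3:8}
[4] add  r3, r0, r0  →  {r0:0, r1:14, r2:7, r3:0}
[5] ori   r3, r0, 11  →  {r0:0, r1:14, r2:7, r3:11}
[6] bne  r2, r0, L10  →  {r0:0, r1:14, r2:7, r3:11}  ⟨branch taken⟩
[7] xor  r2, r2, r2  →  {r0:0, r1:14, r2:0, r3:11}
[10] or   r1, r3, r0  →  {r0:0, r1:11, r2:0, r3:11}

11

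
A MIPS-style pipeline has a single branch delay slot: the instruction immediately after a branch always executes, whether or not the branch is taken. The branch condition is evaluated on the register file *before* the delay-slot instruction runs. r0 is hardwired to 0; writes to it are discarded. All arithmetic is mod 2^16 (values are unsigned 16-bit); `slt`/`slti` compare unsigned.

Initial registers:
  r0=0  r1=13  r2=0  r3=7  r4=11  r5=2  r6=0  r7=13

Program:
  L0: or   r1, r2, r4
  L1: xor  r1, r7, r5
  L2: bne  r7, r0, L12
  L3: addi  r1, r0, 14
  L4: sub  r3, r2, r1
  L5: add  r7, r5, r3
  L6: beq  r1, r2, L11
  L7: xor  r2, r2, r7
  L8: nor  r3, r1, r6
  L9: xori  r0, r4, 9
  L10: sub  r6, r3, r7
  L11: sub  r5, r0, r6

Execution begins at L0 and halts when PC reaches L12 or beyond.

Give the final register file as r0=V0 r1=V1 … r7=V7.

r0=0 r1=14 r2=0 r3=7 r4=11 r5=2 r6=0 r7=13

#0 or   r1, r2, r4 ; 0/11/0/7/11/2/0/13
#1 xor  r1, r7, r5 ; 0/15/0/7/11/2/0/13
#2 bne  r7, r0, L12 ; 0/15/0/7/11/2/0/13 ; →target
#3 addi  r1, r0, 14 ; 0/14/0/7/11/2/0/13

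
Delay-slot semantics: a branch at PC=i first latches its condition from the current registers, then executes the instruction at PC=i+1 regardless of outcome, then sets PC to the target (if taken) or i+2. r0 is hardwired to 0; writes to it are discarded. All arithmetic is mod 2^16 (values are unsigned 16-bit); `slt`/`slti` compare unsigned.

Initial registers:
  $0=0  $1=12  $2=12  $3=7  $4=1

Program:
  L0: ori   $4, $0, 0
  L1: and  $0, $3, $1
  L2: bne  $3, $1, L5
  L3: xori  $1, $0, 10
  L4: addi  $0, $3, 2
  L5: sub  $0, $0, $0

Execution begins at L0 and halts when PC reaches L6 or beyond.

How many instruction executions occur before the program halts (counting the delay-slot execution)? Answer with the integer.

5

#0 ori   $4, $0, 0 ; 0/12/12/7/0
#1 and  $0, $3, $1 ; 0/12/12/7/0
#2 bne  $3, $1, L5 ; 0/12/12/7/0 ; →target
#3 xori  $1, $0, 10 ; 0/10/12/7/0
#5 sub  $0, $0, $0 ; 0/10/12/7/0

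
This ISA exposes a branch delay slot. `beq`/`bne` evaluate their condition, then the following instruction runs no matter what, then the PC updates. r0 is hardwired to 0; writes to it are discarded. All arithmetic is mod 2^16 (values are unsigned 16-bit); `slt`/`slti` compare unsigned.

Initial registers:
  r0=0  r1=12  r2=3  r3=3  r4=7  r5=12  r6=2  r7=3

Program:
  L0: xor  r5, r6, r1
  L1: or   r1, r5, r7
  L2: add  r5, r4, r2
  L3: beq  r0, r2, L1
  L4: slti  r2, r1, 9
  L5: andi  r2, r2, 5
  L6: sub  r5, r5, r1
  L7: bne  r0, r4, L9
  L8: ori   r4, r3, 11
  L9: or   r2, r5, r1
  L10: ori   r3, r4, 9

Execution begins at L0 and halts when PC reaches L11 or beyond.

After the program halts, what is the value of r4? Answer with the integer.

11

[0] xor  r5, r6, r1  →  {r0:0, r1:12, r2:3, r3:3, r4:7, r5:14, r6:2, r7:3}
[1] or   r1, r5, r7  →  {r0:0, r1:15, r2:3, r3:3, r4:7, r5:14, r6:2, r7:3}
[2] add  r5, r4, r2  →  {r0:0, r1:15, r2:3, r3:3, r4:7, r5:10, r6:2, r7:3}
[3] beq  r0, r2, L1  →  {r0:0, r1:15, r2:3, r3:3, r4:7, r5:10, r6:2, r7:3}  ⟨branch fallthrough⟩
[4] slti  r2, r1, 9  →  {r0:0, r1:15, r2:0, r3:3, r4:7, r5:10, r6:2, r7:3}
[5] andi  r2, r2, 5  →  {r0:0, r1:15, r2:0, r3:3, r4:7, r5:10, r6:2, r7:3}
[6] sub  r5, r5, r1  →  {r0:0, r1:15, r2:0, r3:3, r4:7, r5:65531, r6:2, r7:3}
[7] bne  r0, r4, L9  →  {r0:0, r1:15, r2:0, r3:3, r4:7, r5:65531, r6:2, r7:3}  ⟨branch taken⟩
[8] ori   r4, r3, 11  →  {r0:0, r1:15, r2:0, r3:3, r4:11, r5:65531, r6:2, r7:3}
[9] or   r2, r5, r1  →  {r0:0, r1:15, r2:65535, r3:3, r4:11, r5:65531, r6:2, r7:3}
[10] ori   r3, r4, 9  →  {r0:0, r1:15, r2:65535, r3:11, r4:11, r5:65531, r6:2, r7:3}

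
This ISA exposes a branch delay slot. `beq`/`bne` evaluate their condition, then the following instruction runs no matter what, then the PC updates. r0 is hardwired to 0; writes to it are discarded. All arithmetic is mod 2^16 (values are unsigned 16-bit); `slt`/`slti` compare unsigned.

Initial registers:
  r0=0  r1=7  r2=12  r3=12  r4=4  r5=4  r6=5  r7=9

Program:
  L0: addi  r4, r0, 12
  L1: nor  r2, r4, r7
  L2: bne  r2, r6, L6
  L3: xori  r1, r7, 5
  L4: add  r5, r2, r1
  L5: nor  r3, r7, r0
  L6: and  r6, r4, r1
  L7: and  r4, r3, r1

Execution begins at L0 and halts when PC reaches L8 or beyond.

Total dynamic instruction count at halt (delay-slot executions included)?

  step pc=0: addi  r4, r0, 12  regs=(0,7,12,12,12,4,5,9)
  step pc=1: nor  r2, r4, r7  regs=(0,7,65522,12,12,4,5,9)
  step pc=2: bne  r2, r6, L6  cond=T  regs=(0,7,65522,12,12,4,5,9)
  step pc=3: xori  r1, r7, 5  regs=(0,12,65522,12,12,4,5,9)
  step pc=6: and  r6, r4, r1  regs=(0,12,65522,12,12,4,12,9)
  step pc=7: and  r4, r3, r1  regs=(0,12,65522,12,12,4,12,9)

6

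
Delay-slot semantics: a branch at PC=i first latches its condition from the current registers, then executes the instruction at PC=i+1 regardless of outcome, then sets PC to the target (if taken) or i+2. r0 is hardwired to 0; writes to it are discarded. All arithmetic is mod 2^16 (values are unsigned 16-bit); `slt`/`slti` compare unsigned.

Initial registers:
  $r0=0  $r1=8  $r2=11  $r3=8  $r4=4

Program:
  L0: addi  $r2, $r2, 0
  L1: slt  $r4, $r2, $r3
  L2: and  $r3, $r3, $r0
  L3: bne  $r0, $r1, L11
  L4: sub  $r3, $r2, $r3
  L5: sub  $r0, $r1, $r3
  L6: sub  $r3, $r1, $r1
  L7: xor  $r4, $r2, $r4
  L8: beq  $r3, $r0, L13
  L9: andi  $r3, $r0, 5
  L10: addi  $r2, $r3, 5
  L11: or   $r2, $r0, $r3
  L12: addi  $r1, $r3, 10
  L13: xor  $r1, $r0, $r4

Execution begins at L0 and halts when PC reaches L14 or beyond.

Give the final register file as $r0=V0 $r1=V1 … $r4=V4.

$r0=0 $r1=0 $r2=11 $r3=11 $r4=0

[0] addi  $r2, $r2, 0  →  {$r0:0, $r1:8, $r2:11, $r3:8, $r4:4}
[1] slt  $r4, $r2, $r3  →  {$r0:0, $r1:8, $r2:11, $r3:8, $r4:0}
[2] and  $r3, $r3, $r0  →  {$r0:0, $r1:8, $r2:11, $r3:0, $r4:0}
[3] bne  $r0, $r1, L11  →  {$r0:0, $r1:8, $r2:11, $r3:0, $r4:0}  ⟨branch taken⟩
[4] sub  $r3, $r2, $r3  →  {$r0:0, $r1:8, $r2:11, $r3:11, $r4:0}
[11] or   $r2, $r0, $r3  →  {$r0:0, $r1:8, $r2:11, $r3:11, $r4:0}
[12] addi  $r1, $r3, 10  →  {$r0:0, $r1:21, $r2:11, $r3:11, $r4:0}
[13] xor  $r1, $r0, $r4  →  {$r0:0, $r1:0, $r2:11, $r3:11, $r4:0}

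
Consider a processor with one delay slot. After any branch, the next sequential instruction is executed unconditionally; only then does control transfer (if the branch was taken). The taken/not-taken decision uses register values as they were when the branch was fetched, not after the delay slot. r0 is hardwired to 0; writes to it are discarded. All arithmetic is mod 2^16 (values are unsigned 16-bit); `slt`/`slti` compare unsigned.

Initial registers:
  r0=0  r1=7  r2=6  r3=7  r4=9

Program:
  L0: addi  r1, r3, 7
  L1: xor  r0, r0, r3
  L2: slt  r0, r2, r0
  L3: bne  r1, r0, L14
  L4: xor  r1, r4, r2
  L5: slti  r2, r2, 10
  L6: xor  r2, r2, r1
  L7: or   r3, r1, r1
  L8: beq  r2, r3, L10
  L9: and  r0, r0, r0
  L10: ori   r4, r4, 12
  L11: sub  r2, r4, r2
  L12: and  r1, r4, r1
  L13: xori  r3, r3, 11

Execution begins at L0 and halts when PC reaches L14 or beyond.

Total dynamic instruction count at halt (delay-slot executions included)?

PC=0  addi  r1, r3, 7        | r0=0 r1=14 r2=6 r3=7 r4=9
PC=1  xor  r0, r0, r3        | r0=0 r1=14 r2=6 r3=7 r4=9
PC=2  slt  r0, r2, r0        | r0=0 r1=14 r2=6 r3=7 r4=9
PC=3  bne  r1, r0, L14       | r0=0 r1=14 r2=6 r3=7 r4=9  [TAKEN]
PC=4  xor  r1, r4, r2        | r0=0 r1=15 r2=6 r3=7 r4=9

5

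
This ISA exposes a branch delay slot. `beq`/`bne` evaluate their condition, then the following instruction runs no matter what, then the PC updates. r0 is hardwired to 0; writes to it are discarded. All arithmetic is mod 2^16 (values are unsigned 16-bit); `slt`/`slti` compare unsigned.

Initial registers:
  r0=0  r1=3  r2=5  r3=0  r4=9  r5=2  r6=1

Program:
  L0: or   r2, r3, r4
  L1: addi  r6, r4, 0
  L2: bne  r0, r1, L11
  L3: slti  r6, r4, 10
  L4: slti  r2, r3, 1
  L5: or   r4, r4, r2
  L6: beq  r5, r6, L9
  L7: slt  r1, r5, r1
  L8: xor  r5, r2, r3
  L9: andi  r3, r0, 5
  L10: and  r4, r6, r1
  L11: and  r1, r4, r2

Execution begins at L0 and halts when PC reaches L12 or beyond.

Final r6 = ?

1

[0] or   r2, r3, r4  →  {r0:0, r1:3, r2:9, r3:0, r4:9, r5:2, r6:1}
[1] addi  r6, r4, 0  →  {r0:0, r1:3, r2:9, r3:0, r4:9, r5:2, r6:9}
[2] bne  r0, r1, L11  →  {r0:0, r1:3, r2:9, r3:0, r4:9, r5:2, r6:9}  ⟨branch taken⟩
[3] slti  r6, r4, 10  →  {r0:0, r1:3, r2:9, r3:0, r4:9, r5:2, r6:1}
[11] and  r1, r4, r2  →  {r0:0, r1:9, r2:9, r3:0, r4:9, r5:2, r6:1}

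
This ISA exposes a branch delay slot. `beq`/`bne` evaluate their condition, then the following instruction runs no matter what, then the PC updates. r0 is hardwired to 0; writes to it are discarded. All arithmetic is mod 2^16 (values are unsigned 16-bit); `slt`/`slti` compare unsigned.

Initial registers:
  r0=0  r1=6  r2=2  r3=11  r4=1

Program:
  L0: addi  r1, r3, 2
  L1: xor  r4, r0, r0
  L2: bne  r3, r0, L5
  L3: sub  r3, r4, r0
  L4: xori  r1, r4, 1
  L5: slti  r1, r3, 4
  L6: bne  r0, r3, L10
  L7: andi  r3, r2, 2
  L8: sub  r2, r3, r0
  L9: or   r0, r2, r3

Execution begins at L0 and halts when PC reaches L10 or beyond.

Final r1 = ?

[0] addi  r1, r3, 2  →  {r0:0, r1:13, r2:2, r3:11, r4:1}
[1] xor  r4, r0, r0  →  {r0:0, r1:13, r2:2, r3:11, r4:0}
[2] bne  r3, r0, L5  →  {r0:0, r1:13, r2:2, r3:11, r4:0}  ⟨branch taken⟩
[3] sub  r3, r4, r0  →  {r0:0, r1:13, r2:2, r3:0, r4:0}
[5] slti  r1, r3, 4  →  {r0:0, r1:1, r2:2, r3:0, r4:0}
[6] bne  r0, r3, L10  →  {r0:0, r1:1, r2:2, r3:0, r4:0}  ⟨branch fallthrough⟩
[7] andi  r3, r2, 2  →  {r0:0, r1:1, r2:2, r3:2, r4:0}
[8] sub  r2, r3, r0  →  {r0:0, r1:1, r2:2, r3:2, r4:0}
[9] or   r0, r2, r3  →  {r0:0, r1:1, r2:2, r3:2, r4:0}

1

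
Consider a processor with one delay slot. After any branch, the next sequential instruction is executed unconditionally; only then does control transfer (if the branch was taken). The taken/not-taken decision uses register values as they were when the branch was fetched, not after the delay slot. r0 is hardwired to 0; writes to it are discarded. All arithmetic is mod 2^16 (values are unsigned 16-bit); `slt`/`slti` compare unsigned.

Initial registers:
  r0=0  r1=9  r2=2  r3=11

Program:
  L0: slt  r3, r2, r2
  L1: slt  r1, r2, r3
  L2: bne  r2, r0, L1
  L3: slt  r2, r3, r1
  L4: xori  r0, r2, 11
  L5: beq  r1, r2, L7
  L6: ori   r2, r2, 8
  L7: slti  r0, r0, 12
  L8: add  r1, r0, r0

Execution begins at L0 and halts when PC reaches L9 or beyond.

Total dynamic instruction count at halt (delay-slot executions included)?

PC=0  slt  r3, r2, r2        | r0=0 r1=9 r2=2 r3=0
PC=1  slt  r1, r2, r3        | r0=0 r1=0 r2=2 r3=0
PC=2  bne  r2, r0, L1        | r0=0 r1=0 r2=2 r3=0  [TAKEN]
PC=3  slt  r2, r3, r1        | r0=0 r1=0 r2=0 r3=0
PC=1  slt  r1, r2, r3        | r0=0 r1=0 r2=0 r3=0
PC=2  bne  r2, r0, L1        | r0=0 r1=0 r2=0 r3=0  [not taken]
PC=3  slt  r2, r3, r1        | r0=0 r1=0 r2=0 r3=0
PC=4  xori  r0, r2, 11       | r0=0 r1=0 r2=0 r3=0
PC=5  beq  r1, r2, L7        | r0=0 r1=0 r2=0 r3=0  [TAKEN]
PC=6  ori   r2, r2, 8        | r0=0 r1=0 r2=8 r3=0
PC=7  slti  r0, r0, 12       | r0=0 r1=0 r2=8 r3=0
PC=8  add  r1, r0, r0        | r0=0 r1=0 r2=8 r3=0

12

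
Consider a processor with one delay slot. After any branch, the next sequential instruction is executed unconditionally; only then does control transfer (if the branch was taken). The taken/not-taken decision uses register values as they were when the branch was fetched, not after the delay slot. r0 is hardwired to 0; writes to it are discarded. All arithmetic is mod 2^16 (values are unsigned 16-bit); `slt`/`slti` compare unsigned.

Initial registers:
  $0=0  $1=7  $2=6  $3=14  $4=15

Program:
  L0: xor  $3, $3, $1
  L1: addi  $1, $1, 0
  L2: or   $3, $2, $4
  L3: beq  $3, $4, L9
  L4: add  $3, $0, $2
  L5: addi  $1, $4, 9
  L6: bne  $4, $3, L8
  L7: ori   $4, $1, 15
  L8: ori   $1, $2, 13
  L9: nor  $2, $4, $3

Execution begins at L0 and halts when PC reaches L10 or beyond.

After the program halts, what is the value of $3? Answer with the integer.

6

  step pc=0: xor  $3, $3, $1  regs=(0,7,6,9,15)
  step pc=1: addi  $1, $1, 0  regs=(0,7,6,9,15)
  step pc=2: or   $3, $2, $4  regs=(0,7,6,15,15)
  step pc=3: beq  $3, $4, L9  cond=T  regs=(0,7,6,15,15)
  step pc=4: add  $3, $0, $2  regs=(0,7,6,6,15)
  step pc=9: nor  $2, $4, $3  regs=(0,7,65520,6,15)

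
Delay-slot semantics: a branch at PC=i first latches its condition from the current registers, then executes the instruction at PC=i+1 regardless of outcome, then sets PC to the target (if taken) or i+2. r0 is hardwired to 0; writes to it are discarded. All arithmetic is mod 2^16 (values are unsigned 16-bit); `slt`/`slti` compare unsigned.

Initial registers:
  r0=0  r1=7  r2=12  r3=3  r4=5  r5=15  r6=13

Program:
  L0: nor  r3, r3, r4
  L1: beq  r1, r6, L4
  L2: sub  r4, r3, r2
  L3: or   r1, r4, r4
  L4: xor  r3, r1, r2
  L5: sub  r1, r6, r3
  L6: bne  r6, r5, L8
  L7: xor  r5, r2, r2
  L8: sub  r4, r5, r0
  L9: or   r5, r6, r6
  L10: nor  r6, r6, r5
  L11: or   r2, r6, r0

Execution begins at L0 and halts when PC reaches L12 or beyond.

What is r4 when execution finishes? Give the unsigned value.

[0] nor  r3, r3, r4  →  {r0:0, r1:7, r2:12, r3:65528, r4:5, r5:15, r6:13}
[1] beq  r1, r6, L4  →  {r0:0, r1:7, r2:12, r3:65528, r4:5, r5:15, r6:13}  ⟨branch fallthrough⟩
[2] sub  r4, r3, r2  →  {r0:0, r1:7, r2:12, r3:65528, r4:65516, r5:15, r6:13}
[3] or   r1, r4, r4  →  {r0:0, r1:65516, r2:12, r3:65528, r4:65516, r5:15, r6:13}
[4] xor  r3, r1, r2  →  {r0:0, r1:65516, r2:12, r3:65504, r4:65516, r5:15, r6:13}
[5] sub  r1, r6, r3  →  {r0:0, r1:45, r2:12, r3:65504, r4:65516, r5:15, r6:13}
[6] bne  r6, r5, L8  →  {r0:0, r1:45, r2:12, r3:65504, r4:65516, r5:15, r6:13}  ⟨branch taken⟩
[7] xor  r5, r2, r2  →  {r0:0, r1:45, r2:12, r3:65504, r4:65516, r5:0, r6:13}
[8] sub  r4, r5, r0  →  {r0:0, r1:45, r2:12, r3:65504, r4:0, r5:0, r6:13}
[9] or   r5, r6, r6  →  {r0:0, r1:45, r2:12, r3:65504, r4:0, r5:13, r6:13}
[10] nor  r6, r6, r5  →  {r0:0, r1:45, r2:12, r3:65504, r4:0, r5:13, r6:65522}
[11] or   r2, r6, r0  →  {r0:0, r1:45, r2:65522, r3:65504, r4:0, r5:13, r6:65522}

0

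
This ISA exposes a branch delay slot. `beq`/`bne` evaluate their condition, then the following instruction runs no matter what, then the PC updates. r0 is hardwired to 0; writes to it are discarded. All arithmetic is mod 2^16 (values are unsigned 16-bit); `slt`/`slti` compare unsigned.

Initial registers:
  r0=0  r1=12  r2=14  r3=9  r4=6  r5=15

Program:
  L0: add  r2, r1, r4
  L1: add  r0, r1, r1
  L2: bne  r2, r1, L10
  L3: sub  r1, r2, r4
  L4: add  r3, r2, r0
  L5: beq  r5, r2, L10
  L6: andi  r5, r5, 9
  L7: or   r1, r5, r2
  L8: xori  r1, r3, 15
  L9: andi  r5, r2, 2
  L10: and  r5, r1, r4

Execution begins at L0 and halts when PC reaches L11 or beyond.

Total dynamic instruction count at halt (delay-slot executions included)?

5

[0] add  r2, r1, r4  →  {r0:0, r1:12, r2:18, r3:9, r4:6, r5:15}
[1] add  r0, r1, r1  →  {r0:0, r1:12, r2:18, r3:9, r4:6, r5:15}
[2] bne  r2, r1, L10  →  {r0:0, r1:12, r2:18, r3:9, r4:6, r5:15}  ⟨branch taken⟩
[3] sub  r1, r2, r4  →  {r0:0, r1:12, r2:18, r3:9, r4:6, r5:15}
[10] and  r5, r1, r4  →  {r0:0, r1:12, r2:18, r3:9, r4:6, r5:4}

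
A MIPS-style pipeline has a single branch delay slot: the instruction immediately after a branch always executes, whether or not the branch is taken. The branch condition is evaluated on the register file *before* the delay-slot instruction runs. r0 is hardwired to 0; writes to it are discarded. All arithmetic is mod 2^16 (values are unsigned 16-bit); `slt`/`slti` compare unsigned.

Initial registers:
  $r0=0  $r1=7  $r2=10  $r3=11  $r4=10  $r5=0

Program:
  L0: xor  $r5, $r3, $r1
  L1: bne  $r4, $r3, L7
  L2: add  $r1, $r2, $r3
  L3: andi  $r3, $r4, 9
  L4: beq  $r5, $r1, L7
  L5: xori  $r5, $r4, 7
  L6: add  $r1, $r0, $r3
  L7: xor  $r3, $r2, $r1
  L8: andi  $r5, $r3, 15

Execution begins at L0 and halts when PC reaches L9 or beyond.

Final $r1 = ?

21

  step pc=0: xor  $r5, $r3, $r1  regs=(0,7,10,11,10,12)
  step pc=1: bne  $r4, $r3, L7  cond=T  regs=(0,7,10,11,10,12)
  step pc=2: add  $r1, $r2, $r3  regs=(0,21,10,11,10,12)
  step pc=7: xor  $r3, $r2, $r1  regs=(0,21,10,31,10,12)
  step pc=8: andi  $r5, $r3, 15  regs=(0,21,10,31,10,15)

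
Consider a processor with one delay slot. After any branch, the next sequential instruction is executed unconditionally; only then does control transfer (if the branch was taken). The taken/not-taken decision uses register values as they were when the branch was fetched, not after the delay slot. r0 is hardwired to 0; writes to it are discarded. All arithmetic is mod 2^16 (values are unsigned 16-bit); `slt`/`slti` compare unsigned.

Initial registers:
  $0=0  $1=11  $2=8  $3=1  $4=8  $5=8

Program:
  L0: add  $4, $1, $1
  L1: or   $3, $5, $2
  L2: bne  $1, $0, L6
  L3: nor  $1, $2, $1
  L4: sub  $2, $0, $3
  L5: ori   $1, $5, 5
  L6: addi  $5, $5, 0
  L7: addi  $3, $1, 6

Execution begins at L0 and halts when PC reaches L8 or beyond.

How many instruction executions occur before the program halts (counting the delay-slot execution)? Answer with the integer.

  step pc=0: add  $4, $1, $1  regs=(0,11,8,1,22,8)
  step pc=1: or   $3, $5, $2  regs=(0,11,8,8,22,8)
  step pc=2: bne  $1, $0, L6  cond=T  regs=(0,11,8,8,22,8)
  step pc=3: nor  $1, $2, $1  regs=(0,65524,8,8,22,8)
  step pc=6: addi  $5, $5, 0  regs=(0,65524,8,8,22,8)
  step pc=7: addi  $3, $1, 6  regs=(0,65524,8,65530,22,8)

6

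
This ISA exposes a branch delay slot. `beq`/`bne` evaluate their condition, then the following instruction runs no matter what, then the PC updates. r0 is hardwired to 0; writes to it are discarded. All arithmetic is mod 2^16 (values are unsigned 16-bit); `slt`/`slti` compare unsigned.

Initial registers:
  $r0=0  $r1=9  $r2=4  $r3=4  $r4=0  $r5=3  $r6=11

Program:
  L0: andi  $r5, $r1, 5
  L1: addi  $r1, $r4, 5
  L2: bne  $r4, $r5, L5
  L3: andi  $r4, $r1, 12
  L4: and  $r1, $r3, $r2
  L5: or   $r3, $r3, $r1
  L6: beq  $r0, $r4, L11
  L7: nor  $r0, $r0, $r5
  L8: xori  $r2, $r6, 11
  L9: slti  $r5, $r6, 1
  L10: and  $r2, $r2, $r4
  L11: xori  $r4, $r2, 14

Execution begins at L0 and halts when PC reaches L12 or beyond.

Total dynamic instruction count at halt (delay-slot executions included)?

#0 andi  $r5, $r1, 5 ; 0/9/4/4/0/1/11
#1 addi  $r1, $r4, 5 ; 0/5/4/4/0/1/11
#2 bne  $r4, $r5, L5 ; 0/5/4/4/0/1/11 ; →target
#3 andi  $r4, $r1, 12 ; 0/5/4/4/4/1/11
#5 or   $r3, $r3, $r1 ; 0/5/4/5/4/1/11
#6 beq  $r0, $r4, L11 ; 0/5/4/5/4/1/11 ; →fallthru
#7 nor  $r0, $r0, $r5 ; 0/5/4/5/4/1/11
#8 xori  $r2, $r6, 11 ; 0/5/0/5/4/1/11
#9 slti  $r5, $r6, 1 ; 0/5/0/5/4/0/11
#10 and  $r2, $r2, $r4 ; 0/5/0/5/4/0/11
#11 xori  $r4, $r2, 14 ; 0/5/0/5/14/0/11

11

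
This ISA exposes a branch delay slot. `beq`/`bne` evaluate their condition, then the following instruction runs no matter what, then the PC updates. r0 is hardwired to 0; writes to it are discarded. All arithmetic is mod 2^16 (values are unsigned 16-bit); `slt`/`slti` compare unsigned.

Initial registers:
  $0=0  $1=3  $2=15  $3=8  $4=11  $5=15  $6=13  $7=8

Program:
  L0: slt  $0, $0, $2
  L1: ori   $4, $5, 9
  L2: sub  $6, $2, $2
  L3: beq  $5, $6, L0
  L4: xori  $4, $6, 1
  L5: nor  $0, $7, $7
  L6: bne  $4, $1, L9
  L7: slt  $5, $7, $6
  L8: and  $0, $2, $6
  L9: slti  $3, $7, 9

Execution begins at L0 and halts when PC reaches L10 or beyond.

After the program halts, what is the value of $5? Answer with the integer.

  step pc=0: slt  $0, $0, $2  regs=(0,3,15,8,11,15,13,8)
  step pc=1: ori   $4, $5, 9  regs=(0,3,15,8,15,15,13,8)
  step pc=2: sub  $6, $2, $2  regs=(0,3,15,8,15,15,0,8)
  step pc=3: beq  $5, $6, L0  cond=F  regs=(0,3,15,8,15,15,0,8)
  step pc=4: xori  $4, $6, 1  regs=(0,3,15,8,1,15,0,8)
  step pc=5: nor  $0, $7, $7  regs=(0,3,15,8,1,15,0,8)
  step pc=6: bne  $4, $1, L9  cond=T  regs=(0,3,15,8,1,15,0,8)
  step pc=7: slt  $5, $7, $6  regs=(0,3,15,8,1,0,0,8)
  step pc=9: slti  $3, $7, 9  regs=(0,3,15,1,1,0,0,8)

0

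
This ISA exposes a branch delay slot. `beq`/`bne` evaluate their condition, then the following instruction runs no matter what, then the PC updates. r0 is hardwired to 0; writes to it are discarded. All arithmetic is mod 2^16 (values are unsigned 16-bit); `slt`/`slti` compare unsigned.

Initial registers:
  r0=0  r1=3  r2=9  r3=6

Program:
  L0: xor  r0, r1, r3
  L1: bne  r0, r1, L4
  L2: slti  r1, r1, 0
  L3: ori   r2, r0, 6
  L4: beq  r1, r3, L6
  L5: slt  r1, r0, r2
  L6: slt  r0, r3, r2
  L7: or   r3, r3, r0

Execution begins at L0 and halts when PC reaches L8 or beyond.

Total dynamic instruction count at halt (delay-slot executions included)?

#0 xor  r0, r1, r3 ; 0/3/9/6
#1 bne  r0, r1, L4 ; 0/3/9/6 ; →target
#2 slti  r1, r1, 0 ; 0/0/9/6
#4 beq  r1, r3, L6 ; 0/0/9/6 ; →fallthru
#5 slt  r1, r0, r2 ; 0/1/9/6
#6 slt  r0, r3, r2 ; 0/1/9/6
#7 or   r3, r3, r0 ; 0/1/9/6

7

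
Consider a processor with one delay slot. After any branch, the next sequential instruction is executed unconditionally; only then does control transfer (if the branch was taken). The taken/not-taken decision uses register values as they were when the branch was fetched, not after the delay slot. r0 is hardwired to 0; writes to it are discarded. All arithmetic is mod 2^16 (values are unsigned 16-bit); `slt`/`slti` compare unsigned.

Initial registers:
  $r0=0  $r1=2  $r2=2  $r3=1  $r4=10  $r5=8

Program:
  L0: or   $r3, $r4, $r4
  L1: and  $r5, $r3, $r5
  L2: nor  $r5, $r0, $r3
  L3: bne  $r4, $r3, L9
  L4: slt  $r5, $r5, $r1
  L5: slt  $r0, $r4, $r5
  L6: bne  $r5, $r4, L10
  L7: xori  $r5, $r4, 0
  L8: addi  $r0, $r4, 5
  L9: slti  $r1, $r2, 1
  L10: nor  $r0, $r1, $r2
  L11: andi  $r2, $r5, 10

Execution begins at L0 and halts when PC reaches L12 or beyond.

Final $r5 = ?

[0] or   $r3, $r4, $r4  →  {$r0:0, $r1:2, $r2:2, $r3:10, $r4:10, $r5:8}
[1] and  $r5, $r3, $r5  →  {$r0:0, $r1:2, $r2:2, $r3:10, $r4:10, $r5:8}
[2] nor  $r5, $r0, $r3  →  {$r0:0, $r1:2, $r2:2, $r3:10, $r4:10, $r5:65525}
[3] bne  $r4, $r3, L9  →  {$r0:0, $r1:2, $r2:2, $r3:10, $r4:10, $r5:65525}  ⟨branch fallthrough⟩
[4] slt  $r5, $r5, $r1  →  {$r0:0, $r1:2, $r2:2, $r3:10, $r4:10, $r5:0}
[5] slt  $r0, $r4, $r5  →  {$r0:0, $r1:2, $r2:2, $r3:10, $r4:10, $r5:0}
[6] bne  $r5, $r4, L10  →  {$r0:0, $r1:2, $r2:2, $r3:10, $r4:10, $r5:0}  ⟨branch taken⟩
[7] xori  $r5, $r4, 0  →  {$r0:0, $r1:2, $r2:2, $r3:10, $r4:10, $r5:10}
[10] nor  $r0, $r1, $r2  →  {$r0:0, $r1:2, $r2:2, $r3:10, $r4:10, $r5:10}
[11] andi  $r2, $r5, 10  →  {$r0:0, $r1:2, $r2:10, $r3:10, $r4:10, $r5:10}

10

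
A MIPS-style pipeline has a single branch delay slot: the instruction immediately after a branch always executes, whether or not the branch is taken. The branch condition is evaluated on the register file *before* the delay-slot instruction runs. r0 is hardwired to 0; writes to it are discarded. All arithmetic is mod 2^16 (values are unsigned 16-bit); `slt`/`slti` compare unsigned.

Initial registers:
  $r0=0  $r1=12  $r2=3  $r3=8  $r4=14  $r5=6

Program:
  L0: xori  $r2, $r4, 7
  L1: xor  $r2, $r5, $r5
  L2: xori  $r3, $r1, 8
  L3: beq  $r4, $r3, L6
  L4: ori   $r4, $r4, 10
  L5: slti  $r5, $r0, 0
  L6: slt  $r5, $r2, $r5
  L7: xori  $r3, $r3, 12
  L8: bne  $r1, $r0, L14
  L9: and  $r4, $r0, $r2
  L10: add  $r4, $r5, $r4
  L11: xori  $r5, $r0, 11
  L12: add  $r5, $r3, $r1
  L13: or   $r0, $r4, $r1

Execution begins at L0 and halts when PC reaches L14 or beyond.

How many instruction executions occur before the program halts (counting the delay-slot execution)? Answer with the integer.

10

PC=0  xori  $r2, $r4, 7      | $r0=0 $r1=12 $r2=9 $r3=8 $r4=14 $r5=6
PC=1  xor  $r2, $r5, $r5     | $r0=0 $r1=12 $r2=0 $r3=8 $r4=14 $r5=6
PC=2  xori  $r3, $r1, 8      | $r0=0 $r1=12 $r2=0 $r3=4 $r4=14 $r5=6
PC=3  beq  $r4, $r3, L6      | $r0=0 $r1=12 $r2=0 $r3=4 $r4=14 $r5=6  [not taken]
PC=4  ori   $r4, $r4, 10     | $r0=0 $r1=12 $r2=0 $r3=4 $r4=14 $r5=6
PC=5  slti  $r5, $r0, 0      | $r0=0 $r1=12 $r2=0 $r3=4 $r4=14 $r5=0
PC=6  slt  $r5, $r2, $r5     | $r0=0 $r1=12 $r2=0 $r3=4 $r4=14 $r5=0
PC=7  xori  $r3, $r3, 12     | $r0=0 $r1=12 $r2=0 $r3=8 $r4=14 $r5=0
PC=8  bne  $r1, $r0, L14     | $r0=0 $r1=12 $r2=0 $r3=8 $r4=14 $r5=0  [TAKEN]
PC=9  and  $r4, $r0, $r2     | $r0=0 $r1=12 $r2=0 $r3=8 $r4=0 $r5=0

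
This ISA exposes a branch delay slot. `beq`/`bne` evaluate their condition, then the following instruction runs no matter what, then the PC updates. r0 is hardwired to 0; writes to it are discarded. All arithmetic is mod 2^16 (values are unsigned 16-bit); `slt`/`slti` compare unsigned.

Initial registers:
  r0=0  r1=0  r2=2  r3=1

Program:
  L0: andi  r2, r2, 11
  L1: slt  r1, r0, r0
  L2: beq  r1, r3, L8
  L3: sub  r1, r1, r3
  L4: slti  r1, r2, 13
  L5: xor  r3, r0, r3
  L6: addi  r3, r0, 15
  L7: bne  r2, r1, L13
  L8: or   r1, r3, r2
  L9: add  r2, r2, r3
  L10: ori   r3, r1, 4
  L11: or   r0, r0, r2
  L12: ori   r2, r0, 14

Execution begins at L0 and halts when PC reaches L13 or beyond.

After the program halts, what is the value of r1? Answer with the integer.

[0] andi  r2, r2, 11  →  {r0:0, r1:0, r2:2, r3:1}
[1] slt  r1, r0, r0  →  {r0:0, r1:0, r2:2, r3:1}
[2] beq  r1, r3, L8  →  {r0:0, r1:0, r2:2, r3:1}  ⟨branch fallthrough⟩
[3] sub  r1, r1, r3  →  {r0:0, r1:65535, r2:2, r3:1}
[4] slti  r1, r2, 13  →  {r0:0, r1:1, r2:2, r3:1}
[5] xor  r3, r0, r3  →  {r0:0, r1:1, r2:2, r3:1}
[6] addi  r3, r0, 15  →  {r0:0, r1:1, r2:2, r3:15}
[7] bne  r2, r1, L13  →  {r0:0, r1:1, r2:2, r3:15}  ⟨branch taken⟩
[8] or   r1, r3, r2  →  {r0:0, r1:15, r2:2, r3:15}

15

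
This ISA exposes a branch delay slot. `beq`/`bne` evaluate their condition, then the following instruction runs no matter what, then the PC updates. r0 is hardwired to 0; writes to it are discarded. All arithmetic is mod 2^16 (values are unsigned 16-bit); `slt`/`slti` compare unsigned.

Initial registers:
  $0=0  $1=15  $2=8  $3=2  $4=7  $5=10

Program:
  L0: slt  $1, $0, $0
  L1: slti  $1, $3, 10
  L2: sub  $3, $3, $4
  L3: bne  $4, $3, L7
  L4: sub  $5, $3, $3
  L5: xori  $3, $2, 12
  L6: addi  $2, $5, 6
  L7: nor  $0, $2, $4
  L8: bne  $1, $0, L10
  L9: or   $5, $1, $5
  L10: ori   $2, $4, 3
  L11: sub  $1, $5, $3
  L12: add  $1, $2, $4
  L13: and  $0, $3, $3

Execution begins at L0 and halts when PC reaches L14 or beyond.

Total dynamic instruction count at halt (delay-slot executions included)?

12

PC=0  slt  $1, $0, $0        | $0=0 $1=0 $2=8 $3=2 $4=7 $5=10
PC=1  slti  $1, $3, 10       | $0=0 $1=1 $2=8 $3=2 $4=7 $5=10
PC=2  sub  $3, $3, $4        | $0=0 $1=1 $2=8 $3=65531 $4=7 $5=10
PC=3  bne  $4, $3, L7        | $0=0 $1=1 $2=8 $3=65531 $4=7 $5=10  [TAKEN]
PC=4  sub  $5, $3, $3        | $0=0 $1=1 $2=8 $3=65531 $4=7 $5=0
PC=7  nor  $0, $2, $4        | $0=0 $1=1 $2=8 $3=65531 $4=7 $5=0
PC=8  bne  $1, $0, L10       | $0=0 $1=1 $2=8 $3=65531 $4=7 $5=0  [TAKEN]
PC=9  or   $5, $1, $5        | $0=0 $1=1 $2=8 $3=65531 $4=7 $5=1
PC=10 ori   $2, $4, 3        | $0=0 $1=1 $2=7 $3=65531 $4=7 $5=1
PC=11 sub  $1, $5, $3        | $0=0 $1=6 $2=7 $3=65531 $4=7 $5=1
PC=12 add  $1, $2, $4        | $0=0 $1=14 $2=7 $3=65531 $4=7 $5=1
PC=13 and  $0, $3, $3        | $0=0 $1=14 $2=7 $3=65531 $4=7 $5=1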